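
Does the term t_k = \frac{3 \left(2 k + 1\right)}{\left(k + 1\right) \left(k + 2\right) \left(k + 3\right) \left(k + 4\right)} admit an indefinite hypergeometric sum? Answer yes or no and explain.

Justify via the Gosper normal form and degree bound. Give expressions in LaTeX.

Yes. s_k = \frac{k \left(k^{2} + 6 k + 2\right)}{3 \left(k + 1\right) \left(k + 2\right) \left(k + 3\right)}.

Step 1: r(k) = (k + 1)*(2*k + 3)/((k + 5)*(2*k + 1)).
A = k + 1, B = k + 5, C = k + 1/2.
Key eq: (k + 1)·f(k+1) = (k + 4)·f(k) + (k + 1/2).
From deg A=1, deg B=1, deg C=1: d=3.
Coefficient equations give f(k) = k*(k**2 + 6*k + 2)/18.
Get s_k = R·t_k = k*(k**2 + 6*k + 2)/(3*(k + 1)*(k + 2)*(k + 3)) with R(k) = B(k−1)f(k)/C(k) = k*(k + 4)*(k**2 + 6*k + 2)/(9*(2*k + 1)).
Check: Δs_k = 3*(2*k + 1)/(k**4 + 10*k**3 + 35*k**2 + 50*k + 24). ✓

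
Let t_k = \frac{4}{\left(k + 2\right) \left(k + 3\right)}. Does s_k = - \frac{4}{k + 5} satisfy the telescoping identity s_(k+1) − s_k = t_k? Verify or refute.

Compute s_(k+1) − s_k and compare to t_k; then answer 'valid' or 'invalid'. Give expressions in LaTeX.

s_(k+1) = -4/(k + 6)
s_(k+1) − s_k = 4/((k + 5)*(k + 6))
(s_(k+1) − s_k) − t_k = 24*(-k - 4)/(k**4 + 16*k**3 + 91*k**2 + 216*k + 180)

Invalid: residual \frac{24 \left(- k - 4\right)}{k^{4} + 16 k^{3} + 91 k^{2} + 216 k + 180} ≠ 0.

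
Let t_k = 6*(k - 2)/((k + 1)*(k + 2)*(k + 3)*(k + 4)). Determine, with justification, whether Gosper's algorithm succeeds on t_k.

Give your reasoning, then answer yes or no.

r(k) = (k - 1)*(k + 1)/((k - 2)*(k + 5)) after simplifying.
Factor: A=k + 1; B=k + 5; C=k - 2.
Need (k + 1)·f(k+1) − (k + 4)·f(k) = k - 2.
deg f ≤ 3 (via 1,1,1).
Solve for f: f(k) = -k*(k**2 + 6*k + 17)/12 (degree 3 ≤ 3).
Certificate R = B(k−1)f/C = -k*(k + 4)*(k**2 + 6*k + 17)/(12*(k - 2)) gives s_k = k*(-k**2 - 6*k - 17)/(2*(k + 1)*(k + 2)*(k + 3)).
Δs = 6*(k - 2)/(k**4 + 10*k**3 + 35*k**2 + 50*k + 24), as required.

Yes. s_k = k*(-k**2 - 6*k - 17)/(2*(k + 1)*(k + 2)*(k + 3)).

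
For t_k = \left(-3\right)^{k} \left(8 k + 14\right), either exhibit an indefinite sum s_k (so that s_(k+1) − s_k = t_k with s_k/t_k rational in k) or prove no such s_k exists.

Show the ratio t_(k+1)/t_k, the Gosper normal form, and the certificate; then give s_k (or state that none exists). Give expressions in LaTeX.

s_k = - 2 \left(-3\right)^{k} \left(k + 1\right)

t_(k+1)/t_k = 3*(-4*k - 11)/(4*k + 7).
Gosper form: A/B · C(k+1)/C(k) with A=-3, B=1, C=k + 7/4.
Solve (-3)·f(k+1) − (1)·f(k) = k + 7/4.
d = 1 from the (0,0,1) case.
Match coefficients ⇒ f(k) = -(k + 1)/4.
So s_k = (B(k−1)f/C)·t_k = (-(k + 1)/(4*k + 7))·t_k = -2*(-3)**k*(k + 1).
s_(k+1) − s_k = (-3)**k*(8*k + 14) = t_k.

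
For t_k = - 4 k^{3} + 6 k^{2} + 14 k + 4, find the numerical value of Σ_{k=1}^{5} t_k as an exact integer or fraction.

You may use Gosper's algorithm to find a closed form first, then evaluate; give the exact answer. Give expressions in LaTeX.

Σ = -340

Step 1: r(k) = (2*k**3 + 3*k**2 - 7*k - 10)/(2*k**3 - 3*k**2 - 7*k - 2).
Take A(k)=1, B(k)=1, C(k)=k**3 - 3*k**2/2 - 7*k/2 - 1.
Solve (1)·f(k+1) − (1)·f(k) = k**3 - 3*k**2/2 - 7*k/2 - 1.
Bound: deg f ≤ 4.
Solving with deg f ≤ 4: f(k) = k*(k + 1)*(k**2 - 5*k + 2)/4.
Certificate R = B(k−1)f/C = k*(k**2 - 5*k + 2)/(2*(2*k**2 - 5*k - 2)) gives s_k = k*(-k**3 + 4*k**2 + 3*k - 2).
Check: Δs_k = -4*k**3 + 6*k**2 + 14*k + 4. ✓
Evaluate s at k=6 and k=1: -336 and 4; difference -340.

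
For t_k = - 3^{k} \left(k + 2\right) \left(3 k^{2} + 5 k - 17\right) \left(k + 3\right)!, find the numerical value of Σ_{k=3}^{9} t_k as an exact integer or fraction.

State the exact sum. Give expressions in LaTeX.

Step 1: r(k) = 3*(k + 3)*(k + 4)*(5*k + 3*(k + 1)**2 - 12)/((k + 2)*(3*k**2 + 5*k - 17)).
Gosper form: A/B · C(k+1)/C(k) with A=3*k + 12, B=1, C=k**3 + 11*k**2/3 - 7*k/3 - 34/3.
f must satisfy (3*k + 12)·f(k+1) − (1)·f(k) = k**3 + 11*k**2/3 - 7*k/3 - 34/3.
d = 2 from the (1,0,3) case.
Coefficient equations give f(k) = (k**2 - 2*k - 2)/3.
Get s_k = R·t_k = 3**k*(-k**2 + 2*k + 2)*factorial(k + 3) with R(k) = B(k−1)f(k)/C(k) = (k**2 - 2*k - 2)/((k + 2)*(3*k**2 + 5*k - 17)).
Check: Δs_k = -3**k*(k + 2)*(3*k**2 + 5*k - 17)*factorial(k + 3). ✓
Evaluate s at k=10 and k=3: -28680549395097600 and -19440; difference -28680549395078160.

Σ = -28680549395078160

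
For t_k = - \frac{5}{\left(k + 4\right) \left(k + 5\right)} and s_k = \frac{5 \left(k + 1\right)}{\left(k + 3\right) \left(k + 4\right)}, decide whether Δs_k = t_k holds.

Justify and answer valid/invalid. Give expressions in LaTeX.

s_(k+1) = 5*(k + 2)/((k + 4)*(k + 5))
s_(k+1) − s_k = 5*(1 - k)/(k**3 + 12*k**2 + 47*k + 60)
(s_(k+1) − s_k) − t_k = 20/(k**3 + 12*k**2 + 47*k + 60)

Invalid: residual \frac{20}{k^{3} + 12 k^{2} + 47 k + 60} ≠ 0.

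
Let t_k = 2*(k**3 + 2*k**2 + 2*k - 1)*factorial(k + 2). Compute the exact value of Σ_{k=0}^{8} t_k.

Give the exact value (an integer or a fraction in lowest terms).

Compute t_(k+1)/t_k: get (k**4 + 8*k**3 + 24*k**2 + 31*k + 12)/(k**3 + 2*k**2 + 2*k - 1).
Factor: A=k + 3; B=1; C=k**3 + 2*k**2 + 2*k - 1.
Solve (k + 3)·f(k+1) − (1)·f(k) = k**3 + 2*k**2 + 2*k - 1.
From deg A=1, deg B=0, deg C=3: d=2.
Coefficient equations give f(k) = (k - 1)**2.
R(k) = B(k−1)·f(k)/C(k) = (k - 1)**2/(k**3 + 2*k**2 + 2*k - 1); s_k = R·t_k = 2*(k - 1)**2*factorial(k + 2).
Check: Δs_k = 2*(k**3 + 2*k**2 + 2*k - 1)*factorial(k + 2). ✓
Σ_(k=0)^(8) t_k = s_(9) − s_(0) = 5109350400 − (4) = 5109350396.

Σ = 5109350396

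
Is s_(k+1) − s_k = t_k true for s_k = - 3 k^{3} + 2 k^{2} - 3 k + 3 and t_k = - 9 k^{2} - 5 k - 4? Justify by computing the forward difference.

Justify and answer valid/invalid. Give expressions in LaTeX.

Valid: the claim telescopes to t_k.

s_(k+1) = -3*k - 3*(k + 1)**3 + 2*(k + 1)**2
s_(k+1) − s_k = -9*k**2 - 5*k - 4
(s_(k+1) − s_k) − t_k = 0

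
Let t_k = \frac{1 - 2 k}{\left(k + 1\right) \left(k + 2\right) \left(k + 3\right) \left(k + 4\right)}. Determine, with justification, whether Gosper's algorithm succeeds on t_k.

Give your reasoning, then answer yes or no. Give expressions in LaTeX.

Compute t_(k+1)/t_k: get (k + 1)*(2*k + 1)/((k + 5)*(2*k - 1)).
A = k + 1, B = k + 5, C = k - 1/2.
Key eq: (k + 1)·f(k+1) = (k + 4)·f(k) + (k - 1/2).
From deg A=1, deg B=1, deg C=1: d=3.
Match coefficients ⇒ f(k) = -k/2.
R(k) = B(k−1)·f(k)/C(k) = -k*(k + 4)/(2*k - 1); s_k = R·t_k = k/((k + 1)*(k + 2)*(k + 3)).
Δs = (-k*(k + 4) + (k + 1)**2)/((k + 1)*(k + 2)*(k + 3)*(k + 4)), as required.

Yes. s_k = \frac{k}{\left(k + 1\right) \left(k + 2\right) \left(k + 3\right)}.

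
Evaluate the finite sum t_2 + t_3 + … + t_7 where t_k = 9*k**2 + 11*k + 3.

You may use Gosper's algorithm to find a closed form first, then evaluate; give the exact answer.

Σ = 1566

The ratio is (9*k**2 + 29*k + 23)/(9*k**2 + 11*k + 3).
Normal form (A,B,C) = (1, 1, k**2 + 11*k/9 + 1/3).
Need (1)·f(k+1) − (1)·f(k) = k**2 + 11*k/9 + 1/3.
deg f ≤ 3 (via 0,0,2).
Coefficient equations give f(k) = k*(3*k**2 + k - 1)/9.
So s_k = (B(k−1)f/C)·t_k = (k*(3*k**2 + k - 1)/(9*k**2 + 11*k + 3))·t_k = k*(3*k**2 + k - 1).
Check: Δs_k = 9*k**2 + 11*k + 3. ✓
Telescoping: Σ = s_(8) − s_(2) = 1592 − (26) = 1566.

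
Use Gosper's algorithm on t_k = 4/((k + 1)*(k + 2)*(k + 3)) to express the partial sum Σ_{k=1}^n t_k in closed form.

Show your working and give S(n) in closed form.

r(k) = (k + 1)/(k + 4) after simplifying.
Gosper form: A/B · C(k+1)/C(k) with A=k + 1, B=k + 4, C=1.
Set up (k + 1)·f(k+1) − (k + 3)·f(k) − (1) = 0.
d = 2 from the (1,1,0) case.
Match coefficients ⇒ f(k) = k*(k + 3)/4.
Then R = B(k−1)f/C = k*(k + 3)**2/4, so s_k = R(k)·t_k = k*(k + 3)/((k + 1)*(k + 2)).
Check: Δs_k = 4/(k**3 + 6*k**2 + 11*k + 6). ✓
Evaluate: s_(n+1) = (n**2 + 5*n + 4)/(n**2 + 5*n + 6); subtract s_(1) = 2/3 ⇒ S(n) = n*(n + 5)/(3*(n**2 + 5*n + 6)).

S(n) = n*(n + 5)/(3*(n**2 + 5*n + 6))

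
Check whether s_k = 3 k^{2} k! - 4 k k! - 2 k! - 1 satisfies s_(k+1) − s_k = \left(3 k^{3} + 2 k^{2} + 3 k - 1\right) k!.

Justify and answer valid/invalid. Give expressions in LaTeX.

Valid — Δs_k = t_k.

s_(k+1) = 3*k**3*factorial(k) + 5*k**2*factorial(k) - k*factorial(k) - 3*factorial(k) - 1
s_(k+1) − s_k = (3*k**3 + 2*k**2 + 3*k - 1)*factorial(k)
(s_(k+1) − s_k) − t_k = 0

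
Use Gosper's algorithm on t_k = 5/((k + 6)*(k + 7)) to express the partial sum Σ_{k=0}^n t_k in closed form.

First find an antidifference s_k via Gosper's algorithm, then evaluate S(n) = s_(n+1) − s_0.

Ratio r(k) = (k + 6)/(k + 8).
Normal form (A,B,C) = (k + 6, k + 8, 1).
Key eq: (k + 6)·f(k+1) = (k + 7)·f(k) + (1).
deg f ≤ 1 (via 1,1,0).
Match coefficients ⇒ f(k) = k/6.
So s_k = (B(k−1)f/C)·t_k = (k*(k + 7)/6)·t_k = 5*k/(6*(k + 6)).
Check: Δs_k = 5/(k**2 + 13*k + 42). ✓
Σ_(k=0)^n t_k = s_(n+1) − s_(0) = (5*(n + 1)/(6*(n + 7))) − (0), i.e. 5*(n + 1)/(6*(n + 7)).

S(n) = 5*(n + 1)/(6*(n + 7))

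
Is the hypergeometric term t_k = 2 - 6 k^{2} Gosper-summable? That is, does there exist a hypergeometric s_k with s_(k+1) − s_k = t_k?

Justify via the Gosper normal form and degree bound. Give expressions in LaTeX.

Yes. s_k = k \left(- 2 k^{2} + 3 k + 1\right).

The ratio is (3*(k + 1)**2 - 1)/(3*k**2 - 1).
Factor: A=1; B=1; C=k**2 - 1/3.
Set up (1)·f(k+1) − (1)·f(k) − (k**2 - 1/3) = 0.
Degrees (0,0,2) ⇒ d ≤ 3.
Solve for f: f(k) = k*(2*k**2 - 3*k - 1)/6 (degree 3 ≤ 3).
Get s_k = R·t_k = k*(-2*k**2 + 3*k + 1) with R(k) = B(k−1)f(k)/C(k) = k*(2*k**2 - 3*k - 1)/(2*(3*k**2 - 1)).
Δs = 2 - 6*k**2, as required.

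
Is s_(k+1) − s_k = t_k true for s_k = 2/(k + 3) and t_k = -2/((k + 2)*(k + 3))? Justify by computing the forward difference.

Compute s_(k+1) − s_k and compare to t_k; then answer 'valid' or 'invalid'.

s_(k+1) = 2/(k + 4)
s_(k+1) − s_k = -2/((k + 3)*(k + 4))
(s_(k+1) − s_k) − t_k = 4/(k**3 + 9*k**2 + 26*k + 24)

Invalid: residual 4/(k**3 + 9*k**2 + 26*k + 24) ≠ 0.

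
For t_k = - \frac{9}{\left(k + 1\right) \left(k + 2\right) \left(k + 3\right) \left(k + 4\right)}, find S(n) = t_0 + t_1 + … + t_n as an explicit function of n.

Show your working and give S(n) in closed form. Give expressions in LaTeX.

Compute t_(k+1)/t_k: get (k + 1)/(k + 5).
Take A(k)=k + 1, B(k)=k + 5, C(k)=1.
f must satisfy (k + 1)·f(k+1) − (k + 4)·f(k) = 1.
d = 3 from the (1,1,0) case.
A polynomial solution: f(k) = k*(k**2 + 6*k + 11)/18.
Get s_k = R·t_k = k*(-k**2 - 6*k - 11)/(2*(k + 1)*(k + 2)*(k + 3)) with R(k) = B(k−1)f(k)/C(k) = k*(k + 4)*(k**2 + 6*k + 11)/18.
Verify: -9/(k**4 + 10*k**3 + 35*k**2 + 50*k + 24) matches t_k.
Σ_(k=0)^n t_k = s_(n+1) − s_(0) = ((-n**3 - 9*n**2 - 26*n - 18)/(2*(n**3 + 9*n**2 + 26*n + 24))) − (0), i.e. (-n**3 - 9*n**2 - 26*n - 18)/(2*(n**3 + 9*n**2 + 26*n + 24)).

S(n) = \frac{- n^{3} - 9 n^{2} - 26 n - 18}{2 \left(n^{3} + 9 n^{2} + 26 n + 24\right)}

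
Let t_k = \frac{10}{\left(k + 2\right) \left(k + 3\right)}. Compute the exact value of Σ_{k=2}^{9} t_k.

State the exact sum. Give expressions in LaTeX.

Σ = 5/3

The ratio is (k + 2)/(k + 4).
A = k + 2, B = k + 4, C = 1.
f must satisfy (k + 2)·f(k+1) − (k + 3)·f(k) = 1.
deg f ≤ 1 (via 1,1,0).
Match coefficients ⇒ f(k) = k/2.
Then R = B(k−1)f/C = k*(k + 3)/2, so s_k = R(k)·t_k = 5*k/(k + 2).
Check: Δs_k = 10/(k**2 + 5*k + 6). ✓
Telescoping: Σ = s_(10) − s_(2) = 25/6 − (5/2) = 5/3.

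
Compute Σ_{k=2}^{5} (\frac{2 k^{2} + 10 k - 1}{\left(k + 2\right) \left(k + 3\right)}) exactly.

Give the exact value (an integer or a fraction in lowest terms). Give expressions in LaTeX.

Σ = 51/8

t_(k+1)/t_k = (k + 2)*(10*k + 2*(k + 1)**2 + 9)/((k + 4)*(2*k**2 + 10*k - 1)).
Factor: A=k + 2; B=k + 4; C=k**2 + 5*k - 1/2.
Need (k + 2)·f(k+1) − (k + 3)·f(k) = k**2 + 5*k - 1/2.
Bound: deg f ≤ 2.
Solve for f: f(k) = k*(4*k - 5)/4 (degree 2 ≤ 2).
Get s_k = R·t_k = k*(4*k - 5)/(2*(k + 2)) with R(k) = B(k−1)f(k)/C(k) = k*(k + 3)*(4*k - 5)/(2*(2*k**2 + 10*k - 1)).
Check: Δs_k = (2*k**2 + 10*k - 1)/(k**2 + 5*k + 6). ✓
Evaluate s at k=6 and k=2: 57/8 and 3/4; difference 51/8.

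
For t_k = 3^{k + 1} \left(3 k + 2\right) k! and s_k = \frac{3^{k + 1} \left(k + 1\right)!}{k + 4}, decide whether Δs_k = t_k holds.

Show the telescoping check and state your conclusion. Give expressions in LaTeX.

Invalid: residual - \frac{3^{k + 2} \left(3 k^{2} + 14 k + 7\right) k!}{\left(k + 4\right) \left(k + 5\right)} ≠ 0.

s_(k+1) = 3**(k + 2)*factorial(k + 2)/(k + 5)
s_(k+1) − s_k = 3**(k + 1)*(3*k**2 + 17*k + 19)*factorial(k + 1)/((k + 4)*(k + 5))
(s_(k+1) − s_k) − t_k = -3**(k + 2)*(3*k**2 + 14*k + 7)*factorial(k)/((k + 4)*(k + 5))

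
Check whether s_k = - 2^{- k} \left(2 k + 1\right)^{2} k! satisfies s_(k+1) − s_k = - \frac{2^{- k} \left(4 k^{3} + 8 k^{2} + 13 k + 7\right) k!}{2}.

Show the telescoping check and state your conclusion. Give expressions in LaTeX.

Valid — Δs_k = t_k.

s_(k+1) = -(2*k + 3)**2*factorial(k + 1)/(2*2**k)
s_(k+1) − s_k = -(4*k**3 + 8*k**2 + 13*k + 7)*factorial(k)/(2*2**k)
(s_(k+1) − s_k) − t_k = 0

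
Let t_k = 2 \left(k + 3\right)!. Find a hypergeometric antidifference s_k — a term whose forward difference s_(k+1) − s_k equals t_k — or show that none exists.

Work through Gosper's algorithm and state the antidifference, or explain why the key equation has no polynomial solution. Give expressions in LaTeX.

not Gosper-summable; s_k does not exist

t_(k+1)/t_k = k + 4.
Gosper form: A/B · C(k+1)/C(k) with A=k + 4, B=1, C=1.
Need (k + 4)·f(k+1) − (1)·f(k) = 1.
deg f ≤ -1 (via 1,0,0).
d = -1 < 0 ⇒ no nonzero polynomial f; not summable.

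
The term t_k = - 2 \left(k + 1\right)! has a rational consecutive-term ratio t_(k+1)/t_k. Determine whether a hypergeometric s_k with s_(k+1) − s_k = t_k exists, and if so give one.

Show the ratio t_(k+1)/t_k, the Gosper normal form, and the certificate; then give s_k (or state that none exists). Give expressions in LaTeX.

none (Gosper's algorithm certifies no s_k)

t_(k+1)/t_k = k + 2.
Factor: A=k + 2; B=1; C=1.
f must satisfy (k + 2)·f(k+1) − (1)·f(k) = 1.
deg f ≤ -1 (via 1,0,0).
d = -1 < 0 ⇒ no nonzero polynomial f; not summable.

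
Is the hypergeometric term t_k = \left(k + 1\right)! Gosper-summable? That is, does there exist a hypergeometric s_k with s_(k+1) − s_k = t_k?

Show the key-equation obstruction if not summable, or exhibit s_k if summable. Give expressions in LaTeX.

The ratio is k + 2.
Take A(k)=k + 2, B(k)=1, C(k)=1.
Set up (k + 2)·f(k+1) − (1)·f(k) − (1) = 0.
d = -1 from the (1,0,0) case.
deg f ≤ -1 is impossible — no certificate.

No — t_k has no hypergeometric antidifference.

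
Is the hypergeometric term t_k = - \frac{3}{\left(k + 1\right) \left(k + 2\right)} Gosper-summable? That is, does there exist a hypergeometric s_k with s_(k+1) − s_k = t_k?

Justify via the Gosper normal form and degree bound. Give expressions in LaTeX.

Yes. s_k = - \frac{3 k}{k + 1}.

Compute t_(k+1)/t_k: get (k + 1)/(k + 3).
A = k + 1, B = k + 3, C = 1.
f must satisfy (k + 1)·f(k+1) − (k + 2)·f(k) = 1.
From deg A=1, deg B=1, deg C=0: d=1.
Solve for f: f(k) = k (degree 1 ≤ 1).
Get s_k = R·t_k = -3*k/(k + 1) with R(k) = B(k−1)f(k)/C(k) = k*(k + 2).
Verify: -3/(k**2 + 3*k + 2) matches t_k.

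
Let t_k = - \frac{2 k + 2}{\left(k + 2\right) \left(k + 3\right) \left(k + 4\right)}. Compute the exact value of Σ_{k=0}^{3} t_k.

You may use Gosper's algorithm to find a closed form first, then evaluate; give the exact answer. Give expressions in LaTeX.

Ratio r(k) = (k + 2)**2/((k + 1)*(k + 5)).
A = k + 2, B = k + 5, C = k + 1.
Set up (k + 2)·f(k+1) − (k + 4)·f(k) − (k + 1) = 0.
Degrees (1,1,1) ⇒ d ≤ 2.
Solve for f: f(k) = k*(k + 1)/4 (degree 2 ≤ 2).
Then R = B(k−1)f/C = k*(k + 4)/4, so s_k = R(k)·t_k = -k*(k + 1)/(2*(k + 2)*(k + 3)).
Δs = 2*(-k - 1)/(k**3 + 9*k**2 + 26*k + 24), as required.
Telescoping: Σ = s_(4) − s_(0) = -5/21 − (0) = -5/21.

Σ = -5/21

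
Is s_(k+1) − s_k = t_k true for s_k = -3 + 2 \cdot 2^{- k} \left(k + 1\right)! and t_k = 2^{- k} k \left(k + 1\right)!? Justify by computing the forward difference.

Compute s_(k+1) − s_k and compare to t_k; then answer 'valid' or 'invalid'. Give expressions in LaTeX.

s_(k+1) = 2*2**(-k - 1)*factorial(k + 2) - 3
s_(k+1) − s_k = k*factorial(k + 1)/2**k
(s_(k+1) − s_k) − t_k = 0

Valid — Δs_k = t_k.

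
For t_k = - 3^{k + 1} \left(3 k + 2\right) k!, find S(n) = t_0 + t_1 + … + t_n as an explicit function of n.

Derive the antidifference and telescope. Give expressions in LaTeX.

S(n) = - 9 \cdot 3^{n} \left(n + 1\right)! + 3

Ratio r(k) = 3*(k + 1)*(3*k + 5)/(3*k + 2).
Normal form (A,B,C) = (3*k + 3, 1, k + 2/3).
Need (3*k + 3)·f(k+1) − (1)·f(k) = k + 2/3.
From deg A=1, deg B=0, deg C=1: d=0.
Solve for f: f(k) = 1/3 (degree 0 ≤ 0).
Then R = B(k−1)f/C = 1/(3*k + 2), so s_k = R(k)·t_k = -3**(k + 1)*factorial(k).
Δs = -3**(k + 1)*(3*k + 2)*factorial(k), as required.
s_(n+1) = -3**(n + 2)*factorial(n + 1) and s_(0) = -3, so S(n) = -9*3**n*factorial(n + 1) + 3.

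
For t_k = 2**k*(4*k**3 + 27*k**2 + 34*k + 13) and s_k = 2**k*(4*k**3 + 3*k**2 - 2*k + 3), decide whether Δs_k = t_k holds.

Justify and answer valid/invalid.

s_(k+1) = 2**(k + 1)*(4*k**3 + 15*k**2 + 16*k + 8)
s_(k+1) − s_k = 2**k*(4*k**3 + 27*k**2 + 34*k + 13)
(s_(k+1) − s_k) − t_k = 0

valid; difference matches t_k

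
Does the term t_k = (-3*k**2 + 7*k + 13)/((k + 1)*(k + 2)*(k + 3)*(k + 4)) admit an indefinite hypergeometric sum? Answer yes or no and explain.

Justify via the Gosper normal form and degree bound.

Compute t_(k+1)/t_k: get (k + 1)*(7*k - 3*(k + 1)**2 + 20)/((k + 5)*(-3*k**2 + 7*k + 13)).
Normal form (A,B,C) = (k + 1, k + 5, k**2 - 7*k/3 - 13/3).
Solve (k + 1)·f(k+1) − (k + 4)·f(k) = k**2 - 7*k/3 - 13/3.
Bound: deg f ≤ 3.
Coefficient equations give f(k) = -k*(k**2 + 12*k + 13)/6.
Certificate R = B(k−1)f/C = -k*(k + 4)*(k**2 + 12*k + 13)/(2*(3*k**2 - 7*k - 13)) gives s_k = k*(k**2 + 12*k + 13)/(2*(k + 1)*(k + 2)*(k + 3)).
Check: Δs_k = (-3*k**2 + 7*k + 13)/(k**4 + 10*k**3 + 35*k**2 + 50*k + 24). ✓

Yes. s_k = k*(k**2 + 12*k + 13)/(2*(k + 1)*(k + 2)*(k + 3)).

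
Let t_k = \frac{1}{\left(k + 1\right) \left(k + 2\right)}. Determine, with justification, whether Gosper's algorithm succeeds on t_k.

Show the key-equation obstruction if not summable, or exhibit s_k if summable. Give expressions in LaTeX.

The ratio is (k + 1)/(k + 3).
A = k + 1, B = k + 3, C = 1.
Set up (k + 1)·f(k+1) − (k + 2)·f(k) − (1) = 0.
d = 1 from the (1,1,0) case.
Solving with deg f ≤ 1: f(k) = k.
R(k) = B(k−1)·f(k)/C(k) = k*(k + 2); s_k = R·t_k = k/(k + 1).
Check: Δs_k = 1/(k**2 + 3*k + 2). ✓

Yes. s_k = \frac{k}{k + 1}.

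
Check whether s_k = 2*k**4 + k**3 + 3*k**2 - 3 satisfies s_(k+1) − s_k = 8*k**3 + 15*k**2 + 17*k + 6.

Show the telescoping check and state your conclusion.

valid; difference matches t_k

s_(k+1) = 2*(k + 1)**4 + (k + 1)**3 + 3*(k + 1)**2 - 3
s_(k+1) − s_k = 8*k**3 + 15*k**2 + 17*k + 6
(s_(k+1) − s_k) − t_k = 0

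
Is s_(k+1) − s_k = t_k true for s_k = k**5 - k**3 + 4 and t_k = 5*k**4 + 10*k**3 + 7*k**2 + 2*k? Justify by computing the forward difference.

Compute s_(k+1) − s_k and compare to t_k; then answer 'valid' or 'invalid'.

s_(k+1) = (k + 1)**5 - (k + 1)**3 + 4
s_(k+1) − s_k = -k**5 + k**3 + (k + 1)**5 - (k + 1)**3
(s_(k+1) − s_k) − t_k = 0

Valid: the claim telescopes to t_k.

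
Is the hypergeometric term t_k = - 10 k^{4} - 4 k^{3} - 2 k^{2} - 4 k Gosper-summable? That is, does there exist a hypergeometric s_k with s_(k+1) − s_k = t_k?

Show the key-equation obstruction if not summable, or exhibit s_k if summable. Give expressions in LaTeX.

Yes. s_k = 2 k \left(- k^{4} + 2 k^{3} - k^{2} - k + 1\right).

The ratio is (5*k**4 + 22*k**3 + 37*k**2 + 30*k + 10)/(k*(5*k**3 + 2*k**2 + k + 2)).
Gosper form: A/B · C(k+1)/C(k) with A=1, B=1, C=k**4 + 2*k**3/5 + k**2/5 + 2*k/5.
Set up (1)·f(k+1) − (1)·f(k) − (k**4 + 2*k**3/5 + k**2/5 + 2*k/5) = 0.
Bound: deg f ≤ 5.
Solving with deg f ≤ 5: f(k) = k*(k - 1)*(k**3 - k**2 + 1)/5.
So s_k = (B(k−1)f/C)·t_k = ((k - 1)*(k**3 - k**2 + 1)/(5*k**3 + 2*k**2 + k + 2))·t_k = 2*k*(-k**4 + 2*k**3 - k**2 - k + 1).
Check: Δs_k = 2*k*(-5*k**3 - 2*k**2 - k - 2). ✓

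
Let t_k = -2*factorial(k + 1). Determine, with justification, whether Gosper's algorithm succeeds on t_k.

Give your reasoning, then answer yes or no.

No — negative degree bound, so no certificate f.

Ratio r(k) = k + 2.
So A=k + 2 and B=1, with C=1.
Key eq: (k + 2)·f(k+1) = (1)·f(k) + (1).
From deg A=1, deg B=0, deg C=0: d=-1.
Negative degree bound (-1): no f exists, t_k not Gosper-summable.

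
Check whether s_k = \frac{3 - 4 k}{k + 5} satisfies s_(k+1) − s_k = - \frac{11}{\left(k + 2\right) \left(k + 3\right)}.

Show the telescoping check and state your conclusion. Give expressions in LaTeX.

Invalid: residual \frac{6 \left(- 2 k^{2} + k + 32\right)}{k^{4} + 16 k^{3} + 91 k^{2} + 216 k + 180} ≠ 0.

s_(k+1) = (-4*k - 1)/(k + 6)
s_(k+1) − s_k = -23/(k**2 + 11*k + 30)
(s_(k+1) − s_k) − t_k = 6*(-2*k**2 + k + 32)/(k**4 + 16*k**3 + 91*k**2 + 216*k + 180)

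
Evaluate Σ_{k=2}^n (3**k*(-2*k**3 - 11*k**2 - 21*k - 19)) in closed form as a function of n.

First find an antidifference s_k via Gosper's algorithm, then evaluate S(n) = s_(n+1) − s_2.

Compute t_(k+1)/t_k: get 3*(2*k**3 + 17*k**2 + 49*k + 53)/(2*k**3 + 11*k**2 + 21*k + 19).
So A=3 and B=1, with C=k**3 + 11*k**2/2 + 21*k/2 + 19/2.
Key eq: (3)·f(k+1) = (1)·f(k) + (k**3 + 11*k**2/2 + 21*k/2 + 19/2).
From deg A=0, deg B=0, deg C=3: d=3.
Solve for f: f(k) = (k**3 + k**2 + 3*k + 2)/2 (degree 3 ≤ 3).
Certificate R = B(k−1)f/C = (k**3 + k**2 + 3*k + 2)/(2*k**3 + 11*k**2 + 21*k + 19) gives s_k = 3**k*(-k**3 - k**2 - 3*k - 2).
s_(k+1) − s_k = 3**k*(-2*k**3 - 11*k**2 - 21*k - 19) = t_k.
Evaluate: s_(n+1) = 3**(n + 1)*(-n**3 - 4*n**2 - 8*n - 7); subtract s_(2) = -180 ⇒ S(n) = -3*3**n*n**3 - 12*3**n*n**2 - 24*3**n*n - 21*3**n + 180.

S(n) = -3*3**n*n**3 - 12*3**n*n**2 - 24*3**n*n - 21*3**n + 180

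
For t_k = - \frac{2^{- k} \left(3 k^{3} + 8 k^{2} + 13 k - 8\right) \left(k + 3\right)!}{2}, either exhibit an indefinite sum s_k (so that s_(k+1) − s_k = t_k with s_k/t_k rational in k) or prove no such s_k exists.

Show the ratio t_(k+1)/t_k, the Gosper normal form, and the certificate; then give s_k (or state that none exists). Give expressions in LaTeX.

t_(k+1)/t_k = (3*k**4 + 29*k**3 + 106*k**2 + 168*k + 64)/(2*(3*k**3 + 8*k**2 + 13*k - 8)).
Gosper form: A/B · C(k+1)/C(k) with A=k/2 + 2, B=1, C=k**3 + 8*k**2/3 + 13*k/3 - 8/3.
Need (k/2 + 2)·f(k+1) − (1)·f(k) = k**3 + 8*k**2/3 + 13*k/3 - 8/3.
From deg A=1, deg B=0, deg C=3: d=2.
Coefficient equations give f(k) = 2*(3*k**2 - 4*k - 2)/3.
Get s_k = R·t_k = (-3*k**2 + 4*k + 2)*factorial(k + 3)/2**k with R(k) = B(k−1)f(k)/C(k) = 2*(3*k**2 - 4*k - 2)/(3*k**3 + 8*k**2 + 13*k - 8).
Verify: -(3*k**3 + 8*k**2 + 13*k - 8)*factorial(k + 3)/(2*2**k) matches t_k.

s_k = 2^{- k} \left(- 3 k^{2} + 4 k + 2\right) \left(k + 3\right)!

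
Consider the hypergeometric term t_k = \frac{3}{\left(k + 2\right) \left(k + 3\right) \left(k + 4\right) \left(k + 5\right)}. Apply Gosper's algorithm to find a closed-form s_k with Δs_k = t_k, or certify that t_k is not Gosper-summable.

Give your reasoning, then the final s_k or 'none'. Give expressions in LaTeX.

Compute t_(k+1)/t_k: get (k + 2)/(k + 6).
Factor: A=k + 2; B=k + 6; C=1.
Key eq: (k + 2)·f(k+1) = (k + 5)·f(k) + (1).
Degrees (1,1,0) ⇒ d ≤ 3.
A polynomial solution: f(k) = k*(k**2 + 9*k + 26)/72.
So s_k = (B(k−1)f/C)·t_k = (k*(k + 5)*(k**2 + 9*k + 26)/72)·t_k = k*(k**2 + 9*k + 26)/(24*(k + 2)*(k + 3)*(k + 4)).
s_(k+1) − s_k = 3/(k**4 + 14*k**3 + 71*k**2 + 154*k + 120) = t_k.

s_k = \frac{k \left(k^{2} + 9 k + 26\right)}{24 \left(k + 2\right) \left(k + 3\right) \left(k + 4\right)}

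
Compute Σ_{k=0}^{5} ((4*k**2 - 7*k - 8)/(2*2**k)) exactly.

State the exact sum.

Σ = -339/64

The ratio is (4*k**2 + k - 11)/(2*(4*k**2 - 7*k - 8)).
So A=1/2 and B=1, with C=k**2 - 7*k/4 - 2.
f must satisfy (1/2)·f(k+1) − (1)·f(k) = k**2 - 7*k/4 - 2.
Bound: deg f ≤ 2.
Coefficient equations give f(k) = -(k + 1)*(4*k - 3)/2.
Then R = B(k−1)f/C = -2*(k + 1)*(4*k - 3)/(4*k**2 - 7*k - 8), so s_k = R(k)·t_k = (-4*k**2 - k + 3)/2**k.
Verify: (4*k**2 - 7*k - 8)/(2*2**k) matches t_k.
Telescoping: Σ = s_(6) − s_(0) = -147/64 − (3) = -339/64.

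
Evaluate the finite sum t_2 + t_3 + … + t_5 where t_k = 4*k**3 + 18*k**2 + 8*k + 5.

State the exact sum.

Compute t_(k+1)/t_k: get (4*k**3 + 30*k**2 + 56*k + 35)/(4*k**3 + 18*k**2 + 8*k + 5).
Factor: A=1; B=1; C=k**3 + 9*k**2/2 + 2*k + 5/4.
Need (1)·f(k+1) − (1)·f(k) = k**3 + 9*k**2/2 + 2*k + 5/4.
d = 4 from the (0,0,3) case.
Match coefficients ⇒ f(k) = k*(k**3 + 4*k**2 - 4*k + 4)/4.
Get s_k = R·t_k = k*(k**3 + 4*k**2 - 4*k + 4) with R(k) = B(k−1)f(k)/C(k) = k*(k**3 + 4*k**2 - 4*k + 4)/(4*k**3 + 18*k**2 + 8*k + 5).
s_(k+1) − s_k = 4*k**3 + 18*k**2 + 8*k + 5 = t_k.
Sum = s_(6) − s_(2); s_(6) = 2040, s_(2) = 40 ⇒ 2000.

Σ = 2000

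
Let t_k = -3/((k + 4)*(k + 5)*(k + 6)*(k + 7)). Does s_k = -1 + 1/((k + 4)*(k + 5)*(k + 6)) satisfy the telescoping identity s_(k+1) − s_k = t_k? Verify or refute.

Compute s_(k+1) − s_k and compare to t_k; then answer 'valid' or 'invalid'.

valid; difference matches t_k

s_(k+1) = -1 + 1/((k + 5)*(k + 6)*(k + 7))
s_(k+1) − s_k = -3/((k + 4)*(k + 5)*(k + 6)*(k + 7))
(s_(k+1) − s_k) − t_k = 0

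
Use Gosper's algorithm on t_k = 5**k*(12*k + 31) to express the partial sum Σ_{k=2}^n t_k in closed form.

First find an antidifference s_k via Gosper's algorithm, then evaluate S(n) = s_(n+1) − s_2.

Step 1: r(k) = 5*(12*k + 43)/(12*k + 31).
A = 5, B = 1, C = k + 31/12.
f must satisfy (5)·f(k+1) − (1)·f(k) = k + 31/12.
From deg A=0, deg B=0, deg C=1: d=1.
Match coefficients ⇒ f(k) = (3*k + 4)/12.
So s_k = (B(k−1)f/C)·t_k = ((3*k + 4)/(12*k + 31))·t_k = 5**k*(3*k + 4).
Δs = 5**k*(12*k + 31), as required.
s_(n+1) = 5**(n + 1)*(3*n + 7) and s_(2) = 250, so S(n) = 15*5**n*n + 35*5**n - 250.

S(n) = 15*5**n*n + 35*5**n - 250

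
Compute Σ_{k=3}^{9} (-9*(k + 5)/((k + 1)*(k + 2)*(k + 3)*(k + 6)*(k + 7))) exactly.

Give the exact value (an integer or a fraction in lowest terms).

The ratio is (k + 1)*(k + 6)**2/((k + 4)*(k + 5)*(k + 8)).
Take A(k)=k + 1, B(k)=k + 8, C(k)=k**3 + 14*k**2 + 65*k + 100.
Set up (k + 1)·f(k+1) − (k + 7)·f(k) − (k**3 + 14*k**2 + 65*k + 100) = 0.
Bound: deg f ≤ 6.
Solving with deg f ≤ 6: f(k) = k*(k + 3)*(k + 4)**2*(k + 5)**2/36.
Get s_k = R·t_k = k*(-k**2 - 9*k - 20)/(4*(k**3 + 9*k**2 + 20*k + 12)) with R(k) = B(k−1)f(k)/C(k) = k*(k + 3)*(k + 4)*(k + 7)/36.
Δs = 9*(-k - 5)/(k**5 + 19*k**4 + 131*k**3 + 401*k**2 + 540*k + 252), as required.
Telescoping: Σ = s_(10) − s_(3) = -175/704 − (-7/30) = -161/10560.

Σ = -161/10560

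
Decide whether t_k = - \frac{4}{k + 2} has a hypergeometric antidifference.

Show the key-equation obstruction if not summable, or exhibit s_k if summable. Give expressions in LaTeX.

Compute t_(k+1)/t_k: get (k + 2)/(k + 3).
Factor: A=k + 2; B=k + 3; C=1.
f must satisfy (k + 2)·f(k+1) − (k + 2)·f(k) = 1.
Bound: deg f ≤ 0.
f = c0 ⇒ A·f(k+1) − B(k−1)·f(k) − C = -1. The system {-1 = 0} is inconsistent; no antidifference.

No. Not Gosper-summable.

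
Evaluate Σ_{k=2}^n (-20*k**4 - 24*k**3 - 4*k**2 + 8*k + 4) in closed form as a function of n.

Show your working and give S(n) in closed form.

Step 1: r(k) = (5*k**4 + 26*k**3 + 49*k**2 + 38*k + 9)/(5*k**4 + 6*k**3 + k**2 - 2*k - 1).
Take A(k)=1, B(k)=1, C(k)=k**4 + 6*k**3/5 + k**2/5 - 2*k/5 - 1/5.
f must satisfy (1)·f(k+1) − (1)·f(k) = k**4 + 6*k**3/5 + k**2/5 - 2*k/5 - 1/5.
deg f ≤ 5 (via 0,0,4).
Match coefficients ⇒ f(k) = k**3*(k**2 - k - 1)/5.
So s_k = (B(k−1)f/C)·t_k = (k**3*(k**2 - k - 1)/(5*k**4 + 6*k**3 + k**2 - 2*k - 1))·t_k = 4*k**3*(-k**2 + k + 1).
Verify: -20*k**4 - 24*k**3 - 4*k**2 + 8*k + 4 matches t_k.
s_(n+1) = -4*n**5 - 16*n**4 - 20*n**3 - 4*n**2 + 8*n + 4 and s_(2) = -32, so S(n) = -4*n**5 - 16*n**4 - 20*n**3 - 4*n**2 + 8*n + 36.

S(n) = -4*n**5 - 16*n**4 - 20*n**3 - 4*n**2 + 8*n + 36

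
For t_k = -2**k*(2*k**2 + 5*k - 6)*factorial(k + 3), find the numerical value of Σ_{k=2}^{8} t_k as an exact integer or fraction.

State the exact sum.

t_(k+1)/t_k = 2*(2*k**3 + 17*k**2 + 37*k + 4)/(2*k**2 + 5*k - 6).
So A=2*k + 8 and B=1, with C=k**2 + 5*k/2 - 3.
Need (2*k + 8)·f(k+1) − (1)·f(k) = k**2 + 5*k/2 - 3.
From deg A=1, deg B=0, deg C=2: d=1.
Solving with deg f ≤ 1: f(k) = (k - 2)/2.
So s_k = (B(k−1)f/C)·t_k = ((k - 2)/(2*k**2 + 5*k - 6))·t_k = -2**k*(k - 2)*factorial(k + 3).
Δs = -2**k*(2*k**2 + 5*k - 6)*factorial(k + 3), as required.
Σ_(k=2)^(8) t_k = s_(9) − s_(2) = -1716741734400 − (0) = -1716741734400.

Σ = -1716741734400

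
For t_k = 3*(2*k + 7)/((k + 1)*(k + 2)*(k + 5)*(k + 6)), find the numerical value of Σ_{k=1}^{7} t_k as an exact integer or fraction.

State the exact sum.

The ratio is (k + 1)*(k + 5)*(2*k + 9)/((k + 3)*(k + 7)*(2*k + 7)).
Gosper form: A/B · C(k+1)/C(k) with A=k + 1, B=k + 7, C=k**3 + 21*k**2/2 + 73*k/2 + 42.
Set up (k + 1)·f(k+1) − (k + 6)·f(k) − (k**3 + 21*k**2/2 + 73*k/2 + 42) = 0.
deg f ≤ 5 (via 1,1,3).
Solving with deg f ≤ 5: f(k) = k*(k + 2)*(k + 3)*(k + 4)*(k + 6)/10.
Certificate R = B(k−1)f/C = k*(k + 2)*(k + 6)**2/(5*(2*k + 7)) gives s_k = 3*k*(k + 6)/(5*(k**2 + 6*k + 5)).
Verify: 3*(2*k + 7)/(k**4 + 14*k**3 + 65*k**2 + 112*k + 60) matches t_k.
Evaluate s at k=8 and k=1: 112/195 and 7/20; difference 35/156.

Σ = 35/156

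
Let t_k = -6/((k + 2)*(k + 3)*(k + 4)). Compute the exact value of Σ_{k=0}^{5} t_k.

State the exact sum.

Σ = -11/24

Step 1: r(k) = (k + 2)/(k + 5).
Factor: A=k + 2; B=k + 5; C=1.
f must satisfy (k + 2)·f(k+1) − (k + 4)·f(k) = 1.
deg f ≤ 2 (via 1,1,0).
Coefficient equations give f(k) = k*(k + 5)/12.
Certificate R = B(k−1)f/C = k*(k + 4)*(k + 5)/12 gives s_k = k*(-k - 5)/(2*(k + 2)*(k + 3)).
s_(k+1) − s_k = -6/(k**3 + 9*k**2 + 26*k + 24) = t_k.
Evaluate s at k=6 and k=0: -11/24 and 0; difference -11/24.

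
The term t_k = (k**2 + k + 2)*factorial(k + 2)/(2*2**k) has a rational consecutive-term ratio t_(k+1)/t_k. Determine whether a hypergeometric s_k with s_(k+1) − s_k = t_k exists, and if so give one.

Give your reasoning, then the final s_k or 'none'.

Compute t_(k+1)/t_k: get (k + 3)*(k + (k + 1)**2 + 3)/(2*(k**2 + k + 2)).
So A=k/2 + 3/2 and B=1, with C=k**2 + k + 2.
Set up (k/2 + 3/2)·f(k+1) − (1)·f(k) − (k**2 + k + 2) = 0.
Degrees (1,0,2) ⇒ d ≤ 1.
Solving with deg f ≤ 1: f(k) = 2*(k - 1).
Then R = B(k−1)f/C = 2*(k - 1)/(k**2 + k + 2), so s_k = R(k)·t_k = (k - 1)*factorial(k + 2)/2**k.
Verify: (k**2 + k + 2)*factorial(k + 2)/(2*2**k) matches t_k.

s_k = (k - 1)*factorial(k + 2)/2**k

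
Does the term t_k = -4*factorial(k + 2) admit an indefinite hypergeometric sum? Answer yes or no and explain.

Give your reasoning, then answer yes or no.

t_(k+1)/t_k = k + 3.
Gosper form: A/B · C(k+1)/C(k) with A=k + 3, B=1, C=1.
f must satisfy (k + 3)·f(k+1) − (1)·f(k) = 1.
Degrees (1,0,0) ⇒ d ≤ -1.
d = -1 < 0 ⇒ no nonzero polynomial f; not summable.

No — negative degree bound, so no certificate f.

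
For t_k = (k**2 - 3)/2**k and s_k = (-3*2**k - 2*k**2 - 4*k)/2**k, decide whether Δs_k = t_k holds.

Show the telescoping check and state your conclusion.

s_(k+1) = (-3*2**k - k**2 - 4*k - 3)/2**k
s_(k+1) − s_k = (k**2 - 3)/2**k
(s_(k+1) − s_k) − t_k = 0

Valid — Δs_k = t_k.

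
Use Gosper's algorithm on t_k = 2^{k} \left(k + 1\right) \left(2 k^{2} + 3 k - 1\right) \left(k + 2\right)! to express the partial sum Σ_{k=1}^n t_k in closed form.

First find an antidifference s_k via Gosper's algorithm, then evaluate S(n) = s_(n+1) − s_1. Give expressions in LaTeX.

S(n) = 2^{n + 1} n^{2} \left(n + 3\right)!

t_(k+1)/t_k = 2*(k + 2)*(k + 3)*(3*k + 2*(k + 1)**2 + 2)/((k + 1)*(2*k**2 + 3*k - 1)).
Normal form (A,B,C) = (2*k + 6, 1, k**3 + 5*k**2/2 + k - 1/2).
Key eq: (2*k + 6)·f(k+1) = (1)·f(k) + (k**3 + 5*k**2/2 + k - 1/2).
d = 2 from the (1,0,3) case.
A polynomial solution: f(k) = (k - 1)**2/2.
Get s_k = R·t_k = 2**k*(k - 1)**2*factorial(k + 2) with R(k) = B(k−1)f(k)/C(k) = (k - 1)**2/((k + 1)*(2*k**2 + 3*k - 1)).
Verify: 2**k*(k + 1)*(2*k**2 + 3*k - 1)*factorial(k + 2) matches t_k.
s_(n+1) = 2**(n + 1)*n**2*factorial(n + 3) and s_(1) = 0, so S(n) = 2**(n + 1)*n**2*factorial(n + 3).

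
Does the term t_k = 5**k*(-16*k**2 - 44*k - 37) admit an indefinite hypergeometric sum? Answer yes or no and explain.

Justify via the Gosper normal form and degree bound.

Yes. s_k = 5**k*(-4*k**2 - k - 3).

r(k) = 5*(16*k**2 + 76*k + 97)/(16*k**2 + 44*k + 37) after simplifying.
So A=5 and B=1, with C=k**2 + 11*k/4 + 37/16.
Need (5)·f(k+1) − (1)·f(k) = k**2 + 11*k/4 + 37/16.
deg f ≤ 2 (via 0,0,2).
A polynomial solution: f(k) = (4*k**2 + k + 3)/16.
R(k) = B(k−1)·f(k)/C(k) = (4*k**2 + k + 3)/(16*k**2 + 44*k + 37); s_k = R·t_k = 5**k*(-4*k**2 - k - 3).
Check: Δs_k = 5**k*(-16*k**2 - 44*k - 37). ✓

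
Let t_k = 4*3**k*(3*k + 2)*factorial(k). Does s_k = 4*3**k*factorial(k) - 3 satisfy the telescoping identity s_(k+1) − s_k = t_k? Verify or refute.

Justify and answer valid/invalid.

Valid — Δs_k = t_k.

s_(k+1) = 12*3**k*k*factorial(k) + 12*3**k*factorial(k) - 3
s_(k+1) − s_k = 4*3**k*(3*k + 2)*factorial(k)
(s_(k+1) − s_k) − t_k = 0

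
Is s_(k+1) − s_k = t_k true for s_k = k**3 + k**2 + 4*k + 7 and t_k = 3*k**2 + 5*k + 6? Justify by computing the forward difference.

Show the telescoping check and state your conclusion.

valid (s_(k+1) − s_k reduces to t_k)

s_(k+1) = k**3 + 4*k**2 + 9*k + 13
s_(k+1) − s_k = 3*k**2 + 5*k + 6
(s_(k+1) − s_k) − t_k = 0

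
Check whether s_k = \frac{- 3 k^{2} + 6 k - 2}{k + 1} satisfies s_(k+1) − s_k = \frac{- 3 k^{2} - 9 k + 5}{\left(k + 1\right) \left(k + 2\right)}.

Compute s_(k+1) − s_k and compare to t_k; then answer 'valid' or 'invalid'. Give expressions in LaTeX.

Valid — Δs_k = t_k.

s_(k+1) = (1 - 3*k**2)/(k + 2)
s_(k+1) − s_k = (-3*k**2 - 9*k + 5)/(k**2 + 3*k + 2)
(s_(k+1) − s_k) − t_k = 0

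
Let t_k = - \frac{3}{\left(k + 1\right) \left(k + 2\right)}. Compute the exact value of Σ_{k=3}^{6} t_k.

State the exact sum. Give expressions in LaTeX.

Ratio r(k) = (k + 1)/(k + 3).
So A=k + 1 and B=k + 3, with C=1.
Set up (k + 1)·f(k+1) − (k + 2)·f(k) − (1) = 0.
deg f ≤ 1 (via 1,1,0).
Solve for f: f(k) = k (degree 1 ≤ 1).
Then R = B(k−1)f/C = k*(k + 2), so s_k = R(k)·t_k = -3*k/(k + 1).
Δs = -3/(k**2 + 3*k + 2), as required.
Sum = s_(7) − s_(3); s_(7) = -21/8, s_(3) = -9/4 ⇒ -3/8.

Σ = -3/8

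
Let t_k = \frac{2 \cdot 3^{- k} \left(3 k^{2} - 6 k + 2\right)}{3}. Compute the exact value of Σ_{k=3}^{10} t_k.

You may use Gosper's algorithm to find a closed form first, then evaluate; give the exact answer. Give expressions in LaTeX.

Σ = 130888/177147

t_(k+1)/t_k = (3*k**2 - 1)/(3*(3*k**2 - 6*k + 2)).
A = 1/3, B = 1, C = k**2 - 2*k + 2/3.
Key eq: (1/3)·f(k+1) = (1)·f(k) + (k**2 - 2*k + 2/3).
Degrees (0,0,2) ⇒ d ≤ 2.
A polynomial solution: f(k) = -(3*k**2 - 3*k + 2)/2.
Then R = B(k−1)f/C = -3*(3*k**2 - 3*k + 2)/(2*(3*k**2 - 6*k + 2)), so s_k = R(k)·t_k = (-3*k**2 + 3*k - 2)/3**k.
s_(k+1) − s_k = 2*(3*k**2 - 6*k + 2)/(3*3**k) = t_k.
Evaluate s at k=11 and k=3: -332/177147 and -20/27; difference 130888/177147.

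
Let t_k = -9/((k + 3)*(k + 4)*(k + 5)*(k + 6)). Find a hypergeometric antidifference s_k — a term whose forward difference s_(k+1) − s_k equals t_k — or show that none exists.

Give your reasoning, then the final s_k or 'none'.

s_k = k*(-k**2 - 12*k - 47)/(20*(k + 3)*(k + 4)*(k + 5))

Compute t_(k+1)/t_k: get (k + 3)/(k + 7).
Take A(k)=k + 3, B(k)=k + 7, C(k)=1.
Solve (k + 3)·f(k+1) − (k + 6)·f(k) = 1.
Degrees (1,1,0) ⇒ d ≤ 3.
Solving with deg f ≤ 3: f(k) = k*(k**2 + 12*k + 47)/180.
Then R = B(k−1)f/C = k*(k + 6)*(k**2 + 12*k + 47)/180, so s_k = R(k)·t_k = k*(-k**2 - 12*k - 47)/(20*(k + 3)*(k + 4)*(k + 5)).
s_(k+1) − s_k = -9/(k**4 + 18*k**3 + 119*k**2 + 342*k + 360) = t_k.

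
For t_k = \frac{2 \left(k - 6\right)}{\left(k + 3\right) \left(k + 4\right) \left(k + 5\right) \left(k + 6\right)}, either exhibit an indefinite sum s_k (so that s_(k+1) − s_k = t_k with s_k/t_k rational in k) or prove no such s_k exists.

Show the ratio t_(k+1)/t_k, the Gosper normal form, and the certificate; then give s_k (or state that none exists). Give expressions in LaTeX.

s_k = \frac{k \left(- k^{2} - 12 k - 67\right)}{20 \left(k + 3\right) \left(k + 4\right) \left(k + 5\right)}

t_(k+1)/t_k = (k - 5)*(k + 3)/((k - 6)*(k + 7)).
Take A(k)=k + 3, B(k)=k + 7, C(k)=k - 6.
Set up (k + 3)·f(k+1) − (k + 6)·f(k) − (k - 6) = 0.
deg f ≤ 3 (via 1,1,1).
Coefficient equations give f(k) = -k*(k**2 + 12*k + 67)/40.
R(k) = B(k−1)·f(k)/C(k) = -k*(k + 6)*(k**2 + 12*k + 67)/(40*(k - 6)); s_k = R·t_k = k*(-k**2 - 12*k - 67)/(20*(k + 3)*(k + 4)*(k + 5)).
Check: Δs_k = 2*(k - 6)/(k**4 + 18*k**3 + 119*k**2 + 342*k + 360). ✓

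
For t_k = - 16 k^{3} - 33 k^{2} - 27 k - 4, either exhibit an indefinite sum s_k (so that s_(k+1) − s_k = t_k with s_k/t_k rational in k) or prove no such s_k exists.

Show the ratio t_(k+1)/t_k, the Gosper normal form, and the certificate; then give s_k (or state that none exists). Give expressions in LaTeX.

s_k = k \left(- 4 k^{3} - 3 k^{2} - k + 4\right)

Step 1: r(k) = (16*k**3 + 81*k**2 + 141*k + 80)/(16*k**3 + 33*k**2 + 27*k + 4).
A = 1, B = 1, C = k**3 + 33*k**2/16 + 27*k/16 + 1/4.
f must satisfy (1)·f(k+1) − (1)·f(k) = k**3 + 33*k**2/16 + 27*k/16 + 1/4.
deg f ≤ 4 (via 0,0,3).
Solving with deg f ≤ 4: f(k) = k*(4*k**3 + 3*k**2 + k - 4)/16.
So s_k = (B(k−1)f/C)·t_k = (k*(4*k**3 + 3*k**2 + k - 4)/(16*k**3 + 33*k**2 + 27*k + 4))·t_k = k*(-4*k**3 - 3*k**2 - k + 4).
Check: Δs_k = -16*k**3 - 33*k**2 - 27*k - 4. ✓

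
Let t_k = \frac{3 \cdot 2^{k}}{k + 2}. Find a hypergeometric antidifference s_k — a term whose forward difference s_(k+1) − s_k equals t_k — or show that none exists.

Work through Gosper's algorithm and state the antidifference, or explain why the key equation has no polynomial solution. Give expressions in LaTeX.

t_(k+1)/t_k = 2*(k + 2)/(k + 3).
A = 2*k + 4, B = k + 3, C = 1.
f must satisfy (2*k + 4)·f(k+1) − (k + 2)·f(k) = 1.
d = -1 from the (1,1,0) case.
d = -1 < 0 ⇒ no nonzero polynomial f; not summable.

none — t_k is not Gosper-summable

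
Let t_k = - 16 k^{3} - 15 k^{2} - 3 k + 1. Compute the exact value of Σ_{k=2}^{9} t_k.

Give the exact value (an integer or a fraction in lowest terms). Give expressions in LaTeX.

Σ = -36768

Step 1: r(k) = (16*k**3 + 63*k**2 + 81*k + 33)/(16*k**3 + 15*k**2 + 3*k - 1).
Factor: A=1; B=1; C=k**3 + 15*k**2/16 + 3*k/16 - 1/16.
Key eq: (1)·f(k+1) = (1)·f(k) + (k**3 + 15*k**2/16 + 3*k/16 - 1/16).
Degrees (0,0,3) ⇒ d ≤ 4.
Coefficient equations give f(k) = k**2*(4*k**2 - 3*k - 2)/16.
Then R = B(k−1)f/C = k**2*(4*k**2 - 3*k - 2)/(16*k**3 + 15*k**2 + 3*k - 1), so s_k = R(k)·t_k = k**2*(-4*k**2 + 3*k + 2).
Δs = -16*k**3 - 15*k**2 - 3*k + 1, as required.
Telescoping: Σ = s_(10) − s_(2) = -36800 − (-32) = -36768.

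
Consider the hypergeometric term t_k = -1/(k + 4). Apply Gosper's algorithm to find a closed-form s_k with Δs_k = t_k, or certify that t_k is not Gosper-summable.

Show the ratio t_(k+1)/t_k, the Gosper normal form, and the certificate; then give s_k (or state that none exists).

Step 1: r(k) = (k + 4)/(k + 5).
Factor: A=k + 4; B=k + 5; C=1.
Need (k + 4)·f(k+1) − (k + 4)·f(k) = 1.
d = 0 from the (1,1,0) case.
Write f(k) = c0. Then LHS − RHS = -1, requiring -1 = 0: contradictory. No certificate.

not Gosper-summable; s_k does not exist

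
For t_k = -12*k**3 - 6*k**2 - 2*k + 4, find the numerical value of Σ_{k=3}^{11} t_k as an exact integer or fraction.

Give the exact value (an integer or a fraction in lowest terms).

Σ = -55260

r(k) = (6*k**3 + 21*k**2 + 25*k + 8)/(6*k**3 + 3*k**2 + k - 2) after simplifying.
Gosper form: A/B · C(k+1)/C(k) with A=1, B=1, C=k**3 + k**2/2 + k/6 - 1/3.
Set up (1)·f(k+1) − (1)·f(k) − (k**3 + k**2/2 + k/6 - 1/3) = 0.
Degrees (0,0,3) ⇒ d ≤ 4.
Coefficient equations give f(k) = k*(3*k**3 - 4*k**2 + k - 4)/12.
R(k) = B(k−1)·f(k)/C(k) = k*(3*k**3 - 4*k**2 + k - 4)/(2*(2*k - 1)*(3*k**2 + 3*k + 2)); s_k = R·t_k = k*(-3*k**3 + 4*k**2 - k + 4).
Δs = -12*k**3 - 6*k**2 - 2*k + 4, as required.
Telescoping: Σ = s_(12) − s_(3) = -55392 − (-132) = -55260.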